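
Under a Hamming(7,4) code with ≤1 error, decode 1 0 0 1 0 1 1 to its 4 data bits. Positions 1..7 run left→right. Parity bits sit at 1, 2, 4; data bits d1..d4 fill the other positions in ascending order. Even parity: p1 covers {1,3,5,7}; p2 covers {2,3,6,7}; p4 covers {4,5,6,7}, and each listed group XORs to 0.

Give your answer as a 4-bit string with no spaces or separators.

0011

s1 (pos 1,3,5,7): 1⊕0⊕0⊕1 = 0
s2 (pos 2,3,6,7): 0⊕0⊕1⊕1 = 0
s4 (pos 4,5,6,7): 1⊕0⊕1⊕1 = 1
Syndrome s4…s1 = 100 → error at position 4.
Flip position 4: 1001011 → 1000011
Read data bits from positions 3,5,6,7: 0011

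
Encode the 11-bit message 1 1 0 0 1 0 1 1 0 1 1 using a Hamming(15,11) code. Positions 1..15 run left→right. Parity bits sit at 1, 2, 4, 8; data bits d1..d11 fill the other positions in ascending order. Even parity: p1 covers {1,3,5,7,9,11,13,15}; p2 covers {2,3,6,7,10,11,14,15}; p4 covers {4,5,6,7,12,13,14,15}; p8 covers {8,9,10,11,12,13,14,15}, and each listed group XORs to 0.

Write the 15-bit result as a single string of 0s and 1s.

101010011011011

Place data at non-parity positions: p1 p2 1 p4 1 0 0 p8 1 0 1 1 0 1 1
p1 (pos 1,3,5,7,9,11,13,15): XOR of data positions = 1⊕1⊕0⊕1⊕1⊕0⊕1 = 1
p2 (pos 2,3,6,7,10,11,14,15): XOR of data positions = 1⊕0⊕0⊕0⊕1⊕1⊕1 = 0
p4 (pos 4,5,6,7,12,13,14,15): XOR of data positions = 1⊕0⊕0⊕1⊕0⊕1⊕1 = 0
p8 (pos 8,9,10,11,12,13,14,15): XOR of data positions = 1⊕0⊕1⊕1⊕0⊕1⊕1 = 1
Codeword: 101010011011011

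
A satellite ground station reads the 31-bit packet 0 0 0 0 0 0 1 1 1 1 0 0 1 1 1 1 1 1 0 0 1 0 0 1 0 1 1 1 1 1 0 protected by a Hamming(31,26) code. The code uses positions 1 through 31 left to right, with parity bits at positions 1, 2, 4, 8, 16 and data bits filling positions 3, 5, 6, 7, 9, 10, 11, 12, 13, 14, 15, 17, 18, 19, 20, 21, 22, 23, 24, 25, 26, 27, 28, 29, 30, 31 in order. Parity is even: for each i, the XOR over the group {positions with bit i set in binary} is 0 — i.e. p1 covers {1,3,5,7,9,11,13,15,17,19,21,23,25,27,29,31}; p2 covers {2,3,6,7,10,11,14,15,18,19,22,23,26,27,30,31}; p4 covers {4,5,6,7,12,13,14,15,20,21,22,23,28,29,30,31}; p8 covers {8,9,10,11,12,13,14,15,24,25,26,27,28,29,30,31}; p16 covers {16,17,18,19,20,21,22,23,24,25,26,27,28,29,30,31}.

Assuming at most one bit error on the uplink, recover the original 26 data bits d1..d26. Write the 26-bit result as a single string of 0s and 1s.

00011100111110010010111110

s1 (pos 1,3,5,7,9,11,13,15,17,19,21,23,25,27,29,31): 0⊕0⊕0⊕1⊕1⊕0⊕1⊕1⊕1⊕0⊕1⊕0⊕0⊕1⊕1⊕0 = 0
s2 (pos 2,3,6,7,10,11,14,15,18,19,22,23,26,27,30,31): 0⊕0⊕0⊕1⊕1⊕0⊕1⊕1⊕1⊕0⊕0⊕0⊕1⊕1⊕1⊕0 = 0
s4 (pos 4,5,6,7,12,13,14,15,20,21,22,23,28,29,30,31): 0⊕0⊕0⊕1⊕0⊕1⊕1⊕1⊕0⊕1⊕0⊕0⊕1⊕1⊕1⊕0 = 0
s8 (pos 8,9,10,11,12,13,14,15,24,25,26,27,28,29,30,31): 1⊕1⊕1⊕0⊕0⊕1⊕1⊕1⊕1⊕0⊕1⊕1⊕1⊕1⊕1⊕0 = 0
s16 (pos 16,17,18,19,20,21,22,23,24,25,26,27,28,29,30,31): 1⊕1⊕1⊕0⊕0⊕1⊕0⊕0⊕1⊕0⊕1⊕1⊕1⊕1⊕1⊕0 = 0
Syndrome s16…s1 = 00000 → no error.
Read data bits from positions 3,5,6,7,9,10,11,12,13,14,15,17,18,19,20,21,22,23,24,25,26,27,28,29,30,31: 00011100111110010010111110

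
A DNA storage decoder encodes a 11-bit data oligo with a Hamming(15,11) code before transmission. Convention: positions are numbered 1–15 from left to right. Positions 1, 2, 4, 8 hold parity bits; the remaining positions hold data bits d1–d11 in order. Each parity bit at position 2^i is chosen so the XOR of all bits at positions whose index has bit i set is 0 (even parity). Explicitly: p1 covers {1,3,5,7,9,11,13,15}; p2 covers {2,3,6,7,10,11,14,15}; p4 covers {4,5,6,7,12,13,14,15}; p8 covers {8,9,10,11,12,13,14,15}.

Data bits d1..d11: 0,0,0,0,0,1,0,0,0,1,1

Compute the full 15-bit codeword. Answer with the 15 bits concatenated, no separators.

110000010100011

Place data at non-parity positions: p1 p2 0 p4 0 0 0 p8 0 1 0 0 0 1 1
p1 (pos 1,3,5,7,9,11,13,15): XOR of data positions = 0⊕0⊕0⊕0⊕0⊕0⊕1 = 1
p2 (pos 2,3,6,7,10,11,14,15): XOR of data positions = 0⊕0⊕0⊕1⊕0⊕1⊕1 = 1
p4 (pos 4,5,6,7,12,13,14,15): XOR of data positions = 0⊕0⊕0⊕0⊕0⊕1⊕1 = 0
p8 (pos 8,9,10,11,12,13,14,15): XOR of data positions = 0⊕1⊕0⊕0⊕0⊕1⊕1 = 1
Codeword: 110000010100011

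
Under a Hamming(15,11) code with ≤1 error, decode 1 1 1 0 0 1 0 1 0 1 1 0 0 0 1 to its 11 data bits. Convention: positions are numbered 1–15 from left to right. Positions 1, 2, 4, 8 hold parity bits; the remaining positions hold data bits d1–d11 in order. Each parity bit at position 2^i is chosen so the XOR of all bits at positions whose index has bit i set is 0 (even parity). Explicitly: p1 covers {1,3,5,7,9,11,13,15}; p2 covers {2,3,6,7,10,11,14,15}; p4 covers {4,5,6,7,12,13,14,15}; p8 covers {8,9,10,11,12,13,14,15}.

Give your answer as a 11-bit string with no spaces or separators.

s1 (pos 1,3,5,7,9,11,13,15): 1⊕1⊕0⊕0⊕0⊕1⊕0⊕1 = 0
s2 (pos 2,3,6,7,10,11,14,15): 1⊕1⊕1⊕0⊕1⊕1⊕0⊕1 = 0
s4 (pos 4,5,6,7,12,13,14,15): 0⊕0⊕1⊕0⊕0⊕0⊕0⊕1 = 0
s8 (pos 8,9,10,11,12,13,14,15): 1⊕0⊕1⊕1⊕0⊕0⊕0⊕1 = 0
Syndrome s8…s1 = 0000 → no error.
Read data bits from positions 3,5,6,7,9,10,11,12,13,14,15: 10100110001

10100110001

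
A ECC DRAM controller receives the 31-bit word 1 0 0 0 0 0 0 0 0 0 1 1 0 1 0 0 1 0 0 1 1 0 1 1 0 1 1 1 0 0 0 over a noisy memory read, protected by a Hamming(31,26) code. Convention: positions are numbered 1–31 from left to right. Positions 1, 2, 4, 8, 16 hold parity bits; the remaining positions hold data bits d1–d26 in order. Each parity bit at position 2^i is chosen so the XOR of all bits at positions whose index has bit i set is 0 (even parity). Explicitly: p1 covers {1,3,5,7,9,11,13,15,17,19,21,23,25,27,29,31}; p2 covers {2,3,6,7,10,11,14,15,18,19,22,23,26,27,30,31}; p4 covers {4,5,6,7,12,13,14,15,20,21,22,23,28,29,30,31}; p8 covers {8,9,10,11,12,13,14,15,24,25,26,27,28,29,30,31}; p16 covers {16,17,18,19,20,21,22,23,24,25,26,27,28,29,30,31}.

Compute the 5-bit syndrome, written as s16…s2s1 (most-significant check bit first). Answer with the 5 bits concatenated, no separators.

s1 (pos 1,3,5,7,9,11,13,15,17,19,21,23,25,27,29,31): 1⊕0⊕0⊕0⊕0⊕1⊕0⊕0⊕1⊕0⊕1⊕1⊕0⊕1⊕0⊕0 = 0
s2 (pos 2,3,6,7,10,11,14,15,18,19,22,23,26,27,30,31): 0⊕0⊕0⊕0⊕0⊕1⊕1⊕0⊕0⊕0⊕0⊕1⊕1⊕1⊕0⊕0 = 1
s4 (pos 4,5,6,7,12,13,14,15,20,21,22,23,28,29,30,31): 0⊕0⊕0⊕0⊕1⊕0⊕1⊕0⊕1⊕1⊕0⊕1⊕1⊕0⊕0⊕0 = 0
s8 (pos 8,9,10,11,12,13,14,15,24,25,26,27,28,29,30,31): 0⊕0⊕0⊕1⊕1⊕0⊕1⊕0⊕1⊕0⊕1⊕1⊕1⊕0⊕0⊕0 = 1
s16 (pos 16,17,18,19,20,21,22,23,24,25,26,27,28,29,30,31): 0⊕1⊕0⊕0⊕1⊕1⊕0⊕1⊕1⊕0⊕1⊕1⊕1⊕0⊕0⊕0 = 0
Syndrome s16…s1 = 01010 → error at position 10.

01010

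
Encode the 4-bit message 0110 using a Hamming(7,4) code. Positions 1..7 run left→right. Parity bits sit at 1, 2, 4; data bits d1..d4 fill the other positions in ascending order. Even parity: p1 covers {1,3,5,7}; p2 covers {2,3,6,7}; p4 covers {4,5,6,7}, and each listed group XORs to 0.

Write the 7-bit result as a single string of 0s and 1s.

1100110

Place data at non-parity positions: p1 p2 0 p4 1 1 0
p1 (pos 1,3,5,7): XOR of data positions = 0⊕1⊕0 = 1
p2 (pos 2,3,6,7): XOR of data positions = 0⊕1⊕0 = 1
p4 (pos 4,5,6,7): XOR of data positions = 1⊕1⊕0 = 0
Codeword: 1100110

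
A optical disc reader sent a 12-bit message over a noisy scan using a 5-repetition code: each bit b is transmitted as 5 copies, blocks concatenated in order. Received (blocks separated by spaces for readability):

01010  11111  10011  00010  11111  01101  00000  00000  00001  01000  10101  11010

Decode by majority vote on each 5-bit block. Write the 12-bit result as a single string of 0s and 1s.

011011000011

Block 1 (01010): 2 ones → 0
Block 2 (11111): 5 ones → 1
Block 3 (10011): 3 ones → 1
Block 4 (00010): 1 one → 0
Block 5 (11111): 5 ones → 1
Block 6 (01101): 3 ones → 1
Block 7 (00000): 0 ones → 0
Block 8 (00000): 0 ones → 0
Block 9 (00001): 1 one → 0
Block 10 (01000): 1 one → 0
Block 11 (10101): 3 ones → 1
Block 12 (11010): 3 ones → 1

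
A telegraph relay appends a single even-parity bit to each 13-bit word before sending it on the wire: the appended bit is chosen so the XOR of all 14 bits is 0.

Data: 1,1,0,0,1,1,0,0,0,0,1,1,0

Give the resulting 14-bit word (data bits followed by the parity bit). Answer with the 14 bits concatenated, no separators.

XOR of the 13 data bits: 1⊕1⊕0⊕0⊕1⊕1⊕0⊕0⊕0⊕0⊕1⊕1⊕0 = 0
Parity bit = 0 (so all 14 bits XOR to 0).

11001100001100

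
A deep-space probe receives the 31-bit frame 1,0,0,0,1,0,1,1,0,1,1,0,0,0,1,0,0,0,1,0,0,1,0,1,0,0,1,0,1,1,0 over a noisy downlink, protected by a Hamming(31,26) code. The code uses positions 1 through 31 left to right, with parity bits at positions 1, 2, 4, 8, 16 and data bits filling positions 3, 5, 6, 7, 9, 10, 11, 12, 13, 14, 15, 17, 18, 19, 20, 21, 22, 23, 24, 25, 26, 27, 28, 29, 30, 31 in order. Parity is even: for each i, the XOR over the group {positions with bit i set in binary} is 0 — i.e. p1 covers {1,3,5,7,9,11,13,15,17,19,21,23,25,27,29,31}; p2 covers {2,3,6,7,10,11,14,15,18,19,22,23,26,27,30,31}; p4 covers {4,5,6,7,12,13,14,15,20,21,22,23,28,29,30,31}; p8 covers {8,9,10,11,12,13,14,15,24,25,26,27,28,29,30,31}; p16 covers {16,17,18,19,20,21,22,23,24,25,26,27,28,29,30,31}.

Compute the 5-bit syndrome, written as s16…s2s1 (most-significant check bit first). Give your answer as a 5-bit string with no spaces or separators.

00000

s1 (pos 1,3,5,7,9,11,13,15,17,19,21,23,25,27,29,31): 1⊕0⊕1⊕1⊕0⊕1⊕0⊕1⊕0⊕1⊕0⊕0⊕0⊕1⊕1⊕0 = 0
s2 (pos 2,3,6,7,10,11,14,15,18,19,22,23,26,27,30,31): 0⊕0⊕0⊕1⊕1⊕1⊕0⊕1⊕0⊕1⊕1⊕0⊕0⊕1⊕1⊕0 = 0
s4 (pos 4,5,6,7,12,13,14,15,20,21,22,23,28,29,30,31): 0⊕1⊕0⊕1⊕0⊕0⊕0⊕1⊕0⊕0⊕1⊕0⊕0⊕1⊕1⊕0 = 0
s8 (pos 8,9,10,11,12,13,14,15,24,25,26,27,28,29,30,31): 1⊕0⊕1⊕1⊕0⊕0⊕0⊕1⊕1⊕0⊕0⊕1⊕0⊕1⊕1⊕0 = 0
s16 (pos 16,17,18,19,20,21,22,23,24,25,26,27,28,29,30,31): 0⊕0⊕0⊕1⊕0⊕0⊕1⊕0⊕1⊕0⊕0⊕1⊕0⊕1⊕1⊕0 = 0
Syndrome s16…s1 = 00000 → no error.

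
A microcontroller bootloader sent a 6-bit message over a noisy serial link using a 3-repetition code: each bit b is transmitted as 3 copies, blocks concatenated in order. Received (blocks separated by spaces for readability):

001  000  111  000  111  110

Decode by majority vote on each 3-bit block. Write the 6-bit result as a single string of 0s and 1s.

001011

Block 1 (001): 1 one → 0
Block 2 (000): 0 ones → 0
Block 3 (111): 3 ones → 1
Block 4 (000): 0 ones → 0
Block 5 (111): 3 ones → 1
Block 6 (110): 2 ones → 1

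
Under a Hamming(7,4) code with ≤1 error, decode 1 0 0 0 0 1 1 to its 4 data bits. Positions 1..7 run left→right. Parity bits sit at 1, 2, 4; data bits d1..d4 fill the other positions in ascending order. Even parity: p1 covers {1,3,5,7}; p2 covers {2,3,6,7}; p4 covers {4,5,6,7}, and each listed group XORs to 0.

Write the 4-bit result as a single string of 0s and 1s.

s1 (pos 1,3,5,7): 1⊕0⊕0⊕1 = 0
s2 (pos 2,3,6,7): 0⊕0⊕1⊕1 = 0
s4 (pos 4,5,6,7): 0⊕0⊕1⊕1 = 0
Syndrome s4…s1 = 000 → no error.
Read data bits from positions 3,5,6,7: 0011

0011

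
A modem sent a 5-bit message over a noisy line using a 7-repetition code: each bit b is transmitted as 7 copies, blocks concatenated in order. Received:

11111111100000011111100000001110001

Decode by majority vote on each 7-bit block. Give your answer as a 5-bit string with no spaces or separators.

Block 1 (1111111): 7 ones → 1
Block 2 (1100000): 2 ones → 0
Block 3 (0111111): 6 ones → 1
Block 4 (0000000): 0 ones → 0
Block 5 (1110001): 4 ones → 1

10101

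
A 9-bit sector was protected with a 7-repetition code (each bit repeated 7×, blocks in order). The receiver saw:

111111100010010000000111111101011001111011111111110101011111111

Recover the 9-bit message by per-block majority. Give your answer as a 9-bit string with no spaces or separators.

100101111

Block 1 (1111111): 7 ones → 1
Block 2 (0001001): 2 ones → 0
Block 3 (0000000): 0 ones → 0
Block 4 (1111111): 7 ones → 1
Block 5 (0101100): 3 ones → 0
Block 6 (1111011): 6 ones → 1
Block 7 (1111111): 7 ones → 1
Block 8 (1010101): 4 ones → 1
Block 9 (1111111): 7 ones → 1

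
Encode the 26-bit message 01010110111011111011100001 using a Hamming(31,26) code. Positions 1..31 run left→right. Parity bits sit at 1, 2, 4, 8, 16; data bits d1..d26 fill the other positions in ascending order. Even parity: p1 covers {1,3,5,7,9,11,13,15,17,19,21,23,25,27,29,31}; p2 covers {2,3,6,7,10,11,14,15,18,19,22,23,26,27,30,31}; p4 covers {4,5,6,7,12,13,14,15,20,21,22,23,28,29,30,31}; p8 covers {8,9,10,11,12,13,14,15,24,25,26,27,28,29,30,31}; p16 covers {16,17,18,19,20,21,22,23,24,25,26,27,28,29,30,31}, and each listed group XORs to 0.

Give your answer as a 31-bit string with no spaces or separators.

1001101101101111011111011100001

Place data at non-parity positions: p1 p2 0 p4 1 0 1 p8 0 1 1 0 1 1 1 p16 0 1 1 1 1 1 0 1 1 1 0 0 0 0 1
p1 (pos 1,3,5,7,9,11,13,15,17,19,21,23,25,27,29,31): XOR of data positions = 0⊕1⊕1⊕0⊕1⊕1⊕1⊕0⊕1⊕1⊕0⊕1⊕0⊕0⊕1 = 1
p2 (pos 2,3,6,7,10,11,14,15,18,19,22,23,26,27,30,31): XOR of data positions = 0⊕0⊕1⊕1⊕1⊕1⊕1⊕1⊕1⊕1⊕0⊕1⊕0⊕0⊕1 = 0
p4 (pos 4,5,6,7,12,13,14,15,20,21,22,23,28,29,30,31): XOR of data positions = 1⊕0⊕1⊕0⊕1⊕1⊕1⊕1⊕1⊕1⊕0⊕0⊕0⊕0⊕1 = 1
p8 (pos 8,9,10,11,12,13,14,15,24,25,26,27,28,29,30,31): XOR of data positions = 0⊕1⊕1⊕0⊕1⊕1⊕1⊕1⊕1⊕1⊕0⊕0⊕0⊕0⊕1 = 1
p16 (pos 16,17,18,19,20,21,22,23,24,25,26,27,28,29,30,31): XOR of data positions = 0⊕1⊕1⊕1⊕1⊕1⊕0⊕1⊕1⊕1⊕0⊕0⊕0⊕0⊕1 = 1
Codeword: 1001101101101111011111011100001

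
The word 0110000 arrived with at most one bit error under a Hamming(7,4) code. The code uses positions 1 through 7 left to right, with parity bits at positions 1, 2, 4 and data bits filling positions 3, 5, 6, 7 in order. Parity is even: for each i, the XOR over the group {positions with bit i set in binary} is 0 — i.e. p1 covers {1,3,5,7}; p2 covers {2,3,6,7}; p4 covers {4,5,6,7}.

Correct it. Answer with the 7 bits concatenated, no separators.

s1 (pos 1,3,5,7): 0⊕1⊕0⊕0 = 1
s2 (pos 2,3,6,7): 1⊕1⊕0⊕0 = 0
s4 (pos 4,5,6,7): 0⊕0⊕0⊕0 = 0
Syndrome s4…s1 = 001 → error at position 1.
Flip position 1: 0110000 → 1110000

1110000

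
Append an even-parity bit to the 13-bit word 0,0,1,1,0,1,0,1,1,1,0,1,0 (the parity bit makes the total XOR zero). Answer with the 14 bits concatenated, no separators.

00110101110101

XOR of the 13 data bits: 0⊕0⊕1⊕1⊕0⊕1⊕0⊕1⊕1⊕1⊕0⊕1⊕0 = 1
Parity bit = 1 (so all 14 bits XOR to 0).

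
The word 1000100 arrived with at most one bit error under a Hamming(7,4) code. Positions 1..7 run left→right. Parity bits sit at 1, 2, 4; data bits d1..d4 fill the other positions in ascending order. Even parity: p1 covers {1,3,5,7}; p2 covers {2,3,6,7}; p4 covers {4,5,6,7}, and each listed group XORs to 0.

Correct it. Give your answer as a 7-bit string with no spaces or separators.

s1 (pos 1,3,5,7): 1⊕0⊕1⊕0 = 0
s2 (pos 2,3,6,7): 0⊕0⊕0⊕0 = 0
s4 (pos 4,5,6,7): 0⊕1⊕0⊕0 = 1
Syndrome s4…s1 = 100 → error at position 4.
Flip position 4: 1000100 → 1001100

1001100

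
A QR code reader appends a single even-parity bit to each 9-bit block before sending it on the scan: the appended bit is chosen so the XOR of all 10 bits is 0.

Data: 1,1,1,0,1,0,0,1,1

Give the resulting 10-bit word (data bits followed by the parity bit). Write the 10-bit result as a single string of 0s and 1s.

1110100110

XOR of the 9 data bits: 1⊕1⊕1⊕0⊕1⊕0⊕0⊕1⊕1 = 0
Parity bit = 0 (so all 10 bits XOR to 0).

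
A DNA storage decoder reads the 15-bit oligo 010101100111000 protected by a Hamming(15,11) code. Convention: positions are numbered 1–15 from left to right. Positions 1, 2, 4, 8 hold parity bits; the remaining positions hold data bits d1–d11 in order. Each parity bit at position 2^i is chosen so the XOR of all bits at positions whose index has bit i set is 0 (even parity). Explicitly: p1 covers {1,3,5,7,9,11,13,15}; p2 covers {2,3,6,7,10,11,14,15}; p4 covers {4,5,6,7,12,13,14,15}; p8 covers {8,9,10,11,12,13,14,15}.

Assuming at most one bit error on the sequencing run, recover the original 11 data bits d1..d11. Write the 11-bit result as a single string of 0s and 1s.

00110011000

s1 (pos 1,3,5,7,9,11,13,15): 0⊕0⊕0⊕1⊕0⊕1⊕0⊕0 = 0
s2 (pos 2,3,6,7,10,11,14,15): 1⊕0⊕1⊕1⊕1⊕1⊕0⊕0 = 1
s4 (pos 4,5,6,7,12,13,14,15): 1⊕0⊕1⊕1⊕1⊕0⊕0⊕0 = 0
s8 (pos 8,9,10,11,12,13,14,15): 0⊕0⊕1⊕1⊕1⊕0⊕0⊕0 = 1
Syndrome s8…s1 = 1010 → error at position 10.
Flip position 10: 010101100111000 → 010101100011000
Read data bits from positions 3,5,6,7,9,10,11,12,13,14,15: 00110011000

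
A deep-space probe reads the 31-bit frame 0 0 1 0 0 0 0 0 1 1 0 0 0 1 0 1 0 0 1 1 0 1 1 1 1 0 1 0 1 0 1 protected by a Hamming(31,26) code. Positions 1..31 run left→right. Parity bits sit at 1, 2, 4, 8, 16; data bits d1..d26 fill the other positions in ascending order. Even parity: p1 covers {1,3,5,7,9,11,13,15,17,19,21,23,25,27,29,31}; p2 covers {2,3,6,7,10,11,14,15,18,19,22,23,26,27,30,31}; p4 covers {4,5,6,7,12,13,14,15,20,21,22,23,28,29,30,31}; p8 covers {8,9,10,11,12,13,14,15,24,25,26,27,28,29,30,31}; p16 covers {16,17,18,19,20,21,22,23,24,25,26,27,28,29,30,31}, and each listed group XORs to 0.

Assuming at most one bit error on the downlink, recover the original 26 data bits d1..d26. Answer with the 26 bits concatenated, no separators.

s1 (pos 1,3,5,7,9,11,13,15,17,19,21,23,25,27,29,31): 0⊕1⊕0⊕0⊕1⊕0⊕0⊕0⊕0⊕1⊕0⊕1⊕1⊕1⊕1⊕1 = 0
s2 (pos 2,3,6,7,10,11,14,15,18,19,22,23,26,27,30,31): 0⊕1⊕0⊕0⊕1⊕0⊕1⊕0⊕0⊕1⊕1⊕1⊕0⊕1⊕0⊕1 = 0
s4 (pos 4,5,6,7,12,13,14,15,20,21,22,23,28,29,30,31): 0⊕0⊕0⊕0⊕0⊕0⊕1⊕0⊕1⊕0⊕1⊕1⊕0⊕1⊕0⊕1 = 0
s8 (pos 8,9,10,11,12,13,14,15,24,25,26,27,28,29,30,31): 0⊕1⊕1⊕0⊕0⊕0⊕1⊕0⊕1⊕1⊕0⊕1⊕0⊕1⊕0⊕1 = 0
s16 (pos 16,17,18,19,20,21,22,23,24,25,26,27,28,29,30,31): 1⊕0⊕0⊕1⊕1⊕0⊕1⊕1⊕1⊕1⊕0⊕1⊕0⊕1⊕0⊕1 = 0
Syndrome s16…s1 = 00000 → no error.
Read data bits from positions 3,5,6,7,9,10,11,12,13,14,15,17,18,19,20,21,22,23,24,25,26,27,28,29,30,31: 10001100010001101111010101

10001100010001101111010101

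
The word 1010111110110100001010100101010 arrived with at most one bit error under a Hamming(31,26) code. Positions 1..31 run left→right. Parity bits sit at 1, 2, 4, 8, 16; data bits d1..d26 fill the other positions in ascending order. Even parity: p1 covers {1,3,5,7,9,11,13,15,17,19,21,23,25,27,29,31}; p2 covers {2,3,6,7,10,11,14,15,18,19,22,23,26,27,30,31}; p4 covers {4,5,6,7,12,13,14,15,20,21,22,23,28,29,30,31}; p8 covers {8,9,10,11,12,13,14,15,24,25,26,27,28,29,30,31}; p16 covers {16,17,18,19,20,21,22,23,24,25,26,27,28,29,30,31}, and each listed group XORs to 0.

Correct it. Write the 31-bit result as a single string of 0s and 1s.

s1 (pos 1,3,5,7,9,11,13,15,17,19,21,23,25,27,29,31): 1⊕1⊕1⊕1⊕1⊕1⊕0⊕0⊕0⊕1⊕1⊕1⊕0⊕0⊕0⊕0 = 1
s2 (pos 2,3,6,7,10,11,14,15,18,19,22,23,26,27,30,31): 0⊕1⊕1⊕1⊕0⊕1⊕1⊕0⊕0⊕1⊕0⊕1⊕1⊕0⊕1⊕0 = 1
s4 (pos 4,5,6,7,12,13,14,15,20,21,22,23,28,29,30,31): 0⊕1⊕1⊕1⊕1⊕0⊕1⊕0⊕0⊕1⊕0⊕1⊕1⊕0⊕1⊕0 = 1
s8 (pos 8,9,10,11,12,13,14,15,24,25,26,27,28,29,30,31): 1⊕1⊕0⊕1⊕1⊕0⊕1⊕0⊕0⊕0⊕1⊕0⊕1⊕0⊕1⊕0 = 0
s16 (pos 16,17,18,19,20,21,22,23,24,25,26,27,28,29,30,31): 0⊕0⊕0⊕1⊕0⊕1⊕0⊕1⊕0⊕0⊕1⊕0⊕1⊕0⊕1⊕0 = 0
Syndrome s16…s1 = 00111 → error at position 7.
Flip position 7: 1010111110110100001010100101010 → 1010110110110100001010100101010

1010110110110100001010100101010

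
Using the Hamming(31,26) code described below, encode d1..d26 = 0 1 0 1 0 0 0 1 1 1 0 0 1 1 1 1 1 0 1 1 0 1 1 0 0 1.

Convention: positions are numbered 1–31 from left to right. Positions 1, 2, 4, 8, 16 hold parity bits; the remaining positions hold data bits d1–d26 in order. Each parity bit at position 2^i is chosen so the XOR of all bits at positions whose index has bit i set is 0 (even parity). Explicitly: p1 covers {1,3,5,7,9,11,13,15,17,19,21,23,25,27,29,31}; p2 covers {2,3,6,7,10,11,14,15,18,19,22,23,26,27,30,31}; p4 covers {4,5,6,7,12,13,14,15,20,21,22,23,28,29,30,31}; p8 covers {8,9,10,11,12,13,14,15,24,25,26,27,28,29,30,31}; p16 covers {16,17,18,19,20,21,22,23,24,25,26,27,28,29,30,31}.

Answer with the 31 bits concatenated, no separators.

Place data at non-parity positions: p1 p2 0 p4 1 0 1 p8 0 0 0 1 1 1 0 p16 0 1 1 1 1 1 0 1 1 0 1 1 0 0 1
p1 (pos 1,3,5,7,9,11,13,15,17,19,21,23,25,27,29,31): XOR of data positions = 0⊕1⊕1⊕0⊕0⊕1⊕0⊕0⊕1⊕1⊕0⊕1⊕1⊕0⊕1 = 0
p2 (pos 2,3,6,7,10,11,14,15,18,19,22,23,26,27,30,31): XOR of data positions = 0⊕0⊕1⊕0⊕0⊕1⊕0⊕1⊕1⊕1⊕0⊕0⊕1⊕0⊕1 = 1
p4 (pos 4,5,6,7,12,13,14,15,20,21,22,23,28,29,30,31): XOR of data positions = 1⊕0⊕1⊕1⊕1⊕1⊕0⊕1⊕1⊕1⊕0⊕1⊕0⊕0⊕1 = 0
p8 (pos 8,9,10,11,12,13,14,15,24,25,26,27,28,29,30,31): XOR of data positions = 0⊕0⊕0⊕1⊕1⊕1⊕0⊕1⊕1⊕0⊕1⊕1⊕0⊕0⊕1 = 0
p16 (pos 16,17,18,19,20,21,22,23,24,25,26,27,28,29,30,31): XOR of data positions = 0⊕1⊕1⊕1⊕1⊕1⊕0⊕1⊕1⊕0⊕1⊕1⊕0⊕0⊕1 = 0
Codeword: 0100101000011100011111011011001

0100101000011100011111011011001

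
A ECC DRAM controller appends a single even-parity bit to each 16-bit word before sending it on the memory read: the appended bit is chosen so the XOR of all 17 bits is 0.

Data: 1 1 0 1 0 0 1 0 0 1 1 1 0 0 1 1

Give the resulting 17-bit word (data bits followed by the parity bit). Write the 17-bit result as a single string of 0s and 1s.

11010010011100111

XOR of the 16 data bits: 1⊕1⊕0⊕1⊕0⊕0⊕1⊕0⊕0⊕1⊕1⊕1⊕0⊕0⊕1⊕1 = 1
Parity bit = 1 (so all 17 bits XOR to 0).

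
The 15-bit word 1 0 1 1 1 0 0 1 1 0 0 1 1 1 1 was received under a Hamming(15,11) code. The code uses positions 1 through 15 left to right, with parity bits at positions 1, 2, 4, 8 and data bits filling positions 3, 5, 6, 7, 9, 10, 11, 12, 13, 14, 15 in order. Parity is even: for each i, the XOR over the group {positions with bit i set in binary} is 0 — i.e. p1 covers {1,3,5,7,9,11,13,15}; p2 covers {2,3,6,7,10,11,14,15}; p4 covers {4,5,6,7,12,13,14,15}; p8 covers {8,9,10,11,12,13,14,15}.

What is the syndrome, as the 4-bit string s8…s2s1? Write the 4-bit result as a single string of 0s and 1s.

0010

s1 (pos 1,3,5,7,9,11,13,15): 1⊕1⊕1⊕0⊕1⊕0⊕1⊕1 = 0
s2 (pos 2,3,6,7,10,11,14,15): 0⊕1⊕0⊕0⊕0⊕0⊕1⊕1 = 1
s4 (pos 4,5,6,7,12,13,14,15): 1⊕1⊕0⊕0⊕1⊕1⊕1⊕1 = 0
s8 (pos 8,9,10,11,12,13,14,15): 1⊕1⊕0⊕0⊕1⊕1⊕1⊕1 = 0
Syndrome s8…s1 = 0010 → error at position 2.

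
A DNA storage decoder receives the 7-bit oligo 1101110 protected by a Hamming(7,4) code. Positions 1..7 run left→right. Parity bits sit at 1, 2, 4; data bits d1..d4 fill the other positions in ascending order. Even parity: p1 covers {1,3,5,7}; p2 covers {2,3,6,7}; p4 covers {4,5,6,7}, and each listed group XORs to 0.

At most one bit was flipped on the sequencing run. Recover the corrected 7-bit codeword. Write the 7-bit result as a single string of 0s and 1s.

1100110

s1 (pos 1,3,5,7): 1⊕0⊕1⊕0 = 0
s2 (pos 2,3,6,7): 1⊕0⊕1⊕0 = 0
s4 (pos 4,5,6,7): 1⊕1⊕1⊕0 = 1
Syndrome s4…s1 = 100 → error at position 4.
Flip position 4: 1101110 → 1100110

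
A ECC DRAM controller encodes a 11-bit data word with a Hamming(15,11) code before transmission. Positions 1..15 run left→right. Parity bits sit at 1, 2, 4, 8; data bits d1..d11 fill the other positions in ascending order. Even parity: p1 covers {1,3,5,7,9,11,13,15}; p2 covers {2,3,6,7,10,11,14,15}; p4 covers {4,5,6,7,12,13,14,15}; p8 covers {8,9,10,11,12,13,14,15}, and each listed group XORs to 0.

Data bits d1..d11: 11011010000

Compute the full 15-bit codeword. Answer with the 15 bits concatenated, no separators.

111010101010000

Place data at non-parity positions: p1 p2 1 p4 1 0 1 p8 1 0 1 0 0 0 0
p1 (pos 1,3,5,7,9,11,13,15): XOR of data positions = 1⊕1⊕1⊕1⊕1⊕0⊕0 = 1
p2 (pos 2,3,6,7,10,11,14,15): XOR of data positions = 1⊕0⊕1⊕0⊕1⊕0⊕0 = 1
p4 (pos 4,5,6,7,12,13,14,15): XOR of data positions = 1⊕0⊕1⊕0⊕0⊕0⊕0 = 0
p8 (pos 8,9,10,11,12,13,14,15): XOR of data positions = 1⊕0⊕1⊕0⊕0⊕0⊕0 = 0
Codeword: 111010101010000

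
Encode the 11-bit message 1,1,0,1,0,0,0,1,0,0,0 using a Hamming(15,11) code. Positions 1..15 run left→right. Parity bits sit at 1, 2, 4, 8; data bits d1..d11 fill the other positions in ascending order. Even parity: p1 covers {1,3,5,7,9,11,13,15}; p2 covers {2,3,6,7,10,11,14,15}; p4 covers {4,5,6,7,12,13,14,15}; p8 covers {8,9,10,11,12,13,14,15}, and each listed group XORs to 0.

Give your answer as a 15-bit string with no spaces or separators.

101110110001000

Place data at non-parity positions: p1 p2 1 p4 1 0 1 p8 0 0 0 1 0 0 0
p1 (pos 1,3,5,7,9,11,13,15): XOR of data positions = 1⊕1⊕1⊕0⊕0⊕0⊕0 = 1
p2 (pos 2,3,6,7,10,11,14,15): XOR of data positions = 1⊕0⊕1⊕0⊕0⊕0⊕0 = 0
p4 (pos 4,5,6,7,12,13,14,15): XOR of data positions = 1⊕0⊕1⊕1⊕0⊕0⊕0 = 1
p8 (pos 8,9,10,11,12,13,14,15): XOR of data positions = 0⊕0⊕0⊕1⊕0⊕0⊕0 = 1
Codeword: 101110110001000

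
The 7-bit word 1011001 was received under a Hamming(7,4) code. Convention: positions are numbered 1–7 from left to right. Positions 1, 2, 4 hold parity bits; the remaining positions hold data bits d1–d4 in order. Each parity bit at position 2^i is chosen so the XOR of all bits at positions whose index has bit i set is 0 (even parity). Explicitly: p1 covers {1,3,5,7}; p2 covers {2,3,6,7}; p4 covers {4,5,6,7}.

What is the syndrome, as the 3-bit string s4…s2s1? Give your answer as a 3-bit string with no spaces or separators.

s1 (pos 1,3,5,7): 1⊕1⊕0⊕1 = 1
s2 (pos 2,3,6,7): 0⊕1⊕0⊕1 = 0
s4 (pos 4,5,6,7): 1⊕0⊕0⊕1 = 0
Syndrome s4…s1 = 001 → error at position 1.

001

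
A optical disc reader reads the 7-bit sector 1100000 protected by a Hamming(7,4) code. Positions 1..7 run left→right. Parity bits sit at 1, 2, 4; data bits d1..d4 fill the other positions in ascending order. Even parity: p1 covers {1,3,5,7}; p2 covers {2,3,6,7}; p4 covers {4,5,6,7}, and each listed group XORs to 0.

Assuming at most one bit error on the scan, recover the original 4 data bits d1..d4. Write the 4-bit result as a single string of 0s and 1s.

1000

s1 (pos 1,3,5,7): 1⊕0⊕0⊕0 = 1
s2 (pos 2,3,6,7): 1⊕0⊕0⊕0 = 1
s4 (pos 4,5,6,7): 0⊕0⊕0⊕0 = 0
Syndrome s4…s1 = 011 → error at position 3.
Flip position 3: 1100000 → 1110000
Read data bits from positions 3,5,6,7: 1000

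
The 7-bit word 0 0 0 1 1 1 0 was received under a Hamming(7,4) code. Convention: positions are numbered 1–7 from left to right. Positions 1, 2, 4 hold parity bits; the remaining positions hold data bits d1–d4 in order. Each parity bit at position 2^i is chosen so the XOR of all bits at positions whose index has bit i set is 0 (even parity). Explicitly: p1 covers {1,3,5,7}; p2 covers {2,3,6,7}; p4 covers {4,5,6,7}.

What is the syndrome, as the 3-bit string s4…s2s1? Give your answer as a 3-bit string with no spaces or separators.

s1 (pos 1,3,5,7): 0⊕0⊕1⊕0 = 1
s2 (pos 2,3,6,7): 0⊕0⊕1⊕0 = 1
s4 (pos 4,5,6,7): 1⊕1⊕1⊕0 = 1
Syndrome s4…s1 = 111 → error at position 7.

111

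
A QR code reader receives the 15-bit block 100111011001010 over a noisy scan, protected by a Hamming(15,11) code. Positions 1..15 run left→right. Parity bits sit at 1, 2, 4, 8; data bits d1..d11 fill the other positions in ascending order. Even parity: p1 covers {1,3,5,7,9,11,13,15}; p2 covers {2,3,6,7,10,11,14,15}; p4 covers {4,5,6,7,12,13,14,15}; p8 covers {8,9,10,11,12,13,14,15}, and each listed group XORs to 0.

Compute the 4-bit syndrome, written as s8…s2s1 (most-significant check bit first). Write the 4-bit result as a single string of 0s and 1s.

s1 (pos 1,3,5,7,9,11,13,15): 1⊕0⊕1⊕0⊕1⊕0⊕0⊕0 = 1
s2 (pos 2,3,6,7,10,11,14,15): 0⊕0⊕1⊕0⊕0⊕0⊕1⊕0 = 0
s4 (pos 4,5,6,7,12,13,14,15): 1⊕1⊕1⊕0⊕1⊕0⊕1⊕0 = 1
s8 (pos 8,9,10,11,12,13,14,15): 1⊕1⊕0⊕0⊕1⊕0⊕1⊕0 = 0
Syndrome s8…s1 = 0101 → error at position 5.

0101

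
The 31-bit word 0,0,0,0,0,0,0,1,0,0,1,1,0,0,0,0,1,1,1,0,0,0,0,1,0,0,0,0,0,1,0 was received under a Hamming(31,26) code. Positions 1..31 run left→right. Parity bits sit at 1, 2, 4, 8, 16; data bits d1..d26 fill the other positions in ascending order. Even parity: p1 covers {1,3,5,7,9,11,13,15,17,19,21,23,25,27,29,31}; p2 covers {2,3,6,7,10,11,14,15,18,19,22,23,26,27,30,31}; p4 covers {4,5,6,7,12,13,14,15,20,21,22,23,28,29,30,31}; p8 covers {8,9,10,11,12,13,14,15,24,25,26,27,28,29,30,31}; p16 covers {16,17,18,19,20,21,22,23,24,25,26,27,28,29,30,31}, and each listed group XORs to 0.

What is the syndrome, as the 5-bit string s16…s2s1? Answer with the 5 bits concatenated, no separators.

11001

s1 (pos 1,3,5,7,9,11,13,15,17,19,21,23,25,27,29,31): 0⊕0⊕0⊕0⊕0⊕1⊕0⊕0⊕1⊕1⊕0⊕0⊕0⊕0⊕0⊕0 = 1
s2 (pos 2,3,6,7,10,11,14,15,18,19,22,23,26,27,30,31): 0⊕0⊕0⊕0⊕0⊕1⊕0⊕0⊕1⊕1⊕0⊕0⊕0⊕0⊕1⊕0 = 0
s4 (pos 4,5,6,7,12,13,14,15,20,21,22,23,28,29,30,31): 0⊕0⊕0⊕0⊕1⊕0⊕0⊕0⊕0⊕0⊕0⊕0⊕0⊕0⊕1⊕0 = 0
s8 (pos 8,9,10,11,12,13,14,15,24,25,26,27,28,29,30,31): 1⊕0⊕0⊕1⊕1⊕0⊕0⊕0⊕1⊕0⊕0⊕0⊕0⊕0⊕1⊕0 = 1
s16 (pos 16,17,18,19,20,21,22,23,24,25,26,27,28,29,30,31): 0⊕1⊕1⊕1⊕0⊕0⊕0⊕0⊕1⊕0⊕0⊕0⊕0⊕0⊕1⊕0 = 1
Syndrome s16…s1 = 11001 → error at position 25.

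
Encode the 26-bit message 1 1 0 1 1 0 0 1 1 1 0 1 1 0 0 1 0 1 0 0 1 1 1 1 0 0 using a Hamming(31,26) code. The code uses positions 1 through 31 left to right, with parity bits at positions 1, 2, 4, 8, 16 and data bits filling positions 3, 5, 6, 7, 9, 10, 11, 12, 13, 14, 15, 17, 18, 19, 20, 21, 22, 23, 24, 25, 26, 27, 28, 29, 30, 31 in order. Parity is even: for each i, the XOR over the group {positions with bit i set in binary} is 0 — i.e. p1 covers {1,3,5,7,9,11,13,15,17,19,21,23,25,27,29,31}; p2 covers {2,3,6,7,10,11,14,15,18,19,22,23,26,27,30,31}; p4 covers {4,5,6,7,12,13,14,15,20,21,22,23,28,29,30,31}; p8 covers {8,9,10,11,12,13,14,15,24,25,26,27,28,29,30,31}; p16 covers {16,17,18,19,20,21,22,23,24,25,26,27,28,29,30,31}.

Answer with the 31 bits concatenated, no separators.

0111101010011100110010100111100

Place data at non-parity positions: p1 p2 1 p4 1 0 1 p8 1 0 0 1 1 1 0 p16 1 1 0 0 1 0 1 0 0 1 1 1 1 0 0
p1 (pos 1,3,5,7,9,11,13,15,17,19,21,23,25,27,29,31): XOR of data positions = 1⊕1⊕1⊕1⊕0⊕1⊕0⊕1⊕0⊕1⊕1⊕0⊕1⊕1⊕0 = 0
p2 (pos 2,3,6,7,10,11,14,15,18,19,22,23,26,27,30,31): XOR of data positions = 1⊕0⊕1⊕0⊕0⊕1⊕0⊕1⊕0⊕0⊕1⊕1⊕1⊕0⊕0 = 1
p4 (pos 4,5,6,7,12,13,14,15,20,21,22,23,28,29,30,31): XOR of data positions = 1⊕0⊕1⊕1⊕1⊕1⊕0⊕0⊕1⊕0⊕1⊕1⊕1⊕0⊕0 = 1
p8 (pos 8,9,10,11,12,13,14,15,24,25,26,27,28,29,30,31): XOR of data positions = 1⊕0⊕0⊕1⊕1⊕1⊕0⊕0⊕0⊕1⊕1⊕1⊕1⊕0⊕0 = 0
p16 (pos 16,17,18,19,20,21,22,23,24,25,26,27,28,29,30,31): XOR of data positions = 1⊕1⊕0⊕0⊕1⊕0⊕1⊕0⊕0⊕1⊕1⊕1⊕1⊕0⊕0 = 0
Codeword: 0111101010011100110010100111100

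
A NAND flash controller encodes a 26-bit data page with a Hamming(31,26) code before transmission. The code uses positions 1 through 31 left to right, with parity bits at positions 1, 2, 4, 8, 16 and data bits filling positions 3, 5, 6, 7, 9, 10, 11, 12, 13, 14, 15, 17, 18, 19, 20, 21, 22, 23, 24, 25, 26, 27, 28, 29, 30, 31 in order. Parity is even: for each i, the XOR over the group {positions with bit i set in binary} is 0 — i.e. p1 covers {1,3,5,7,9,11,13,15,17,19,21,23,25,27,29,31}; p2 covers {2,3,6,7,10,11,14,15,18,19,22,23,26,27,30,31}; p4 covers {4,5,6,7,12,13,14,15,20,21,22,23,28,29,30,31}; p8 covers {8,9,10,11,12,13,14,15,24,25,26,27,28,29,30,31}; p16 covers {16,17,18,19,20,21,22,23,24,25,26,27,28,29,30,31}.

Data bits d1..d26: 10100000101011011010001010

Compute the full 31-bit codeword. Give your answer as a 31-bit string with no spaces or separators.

Place data at non-parity positions: p1 p2 1 p4 0 1 0 p8 0 0 0 0 1 0 1 p16 0 1 1 0 1 1 0 1 0 0 0 1 0 1 0
p1 (pos 1,3,5,7,9,11,13,15,17,19,21,23,25,27,29,31): XOR of data positions = 1⊕0⊕0⊕0⊕0⊕1⊕1⊕0⊕1⊕1⊕0⊕0⊕0⊕0⊕0 = 1
p2 (pos 2,3,6,7,10,11,14,15,18,19,22,23,26,27,30,31): XOR of data positions = 1⊕1⊕0⊕0⊕0⊕0⊕1⊕1⊕1⊕1⊕0⊕0⊕0⊕1⊕0 = 1
p4 (pos 4,5,6,7,12,13,14,15,20,21,22,23,28,29,30,31): XOR of data positions = 0⊕1⊕0⊕0⊕1⊕0⊕1⊕0⊕1⊕1⊕0⊕1⊕0⊕1⊕0 = 1
p8 (pos 8,9,10,11,12,13,14,15,24,25,26,27,28,29,30,31): XOR of data positions = 0⊕0⊕0⊕0⊕1⊕0⊕1⊕1⊕0⊕0⊕0⊕1⊕0⊕1⊕0 = 1
p16 (pos 16,17,18,19,20,21,22,23,24,25,26,27,28,29,30,31): XOR of data positions = 0⊕1⊕1⊕0⊕1⊕1⊕0⊕1⊕0⊕0⊕0⊕1⊕0⊕1⊕0 = 1
Codeword: 1111010100001011011011010001010

1111010100001011011011010001010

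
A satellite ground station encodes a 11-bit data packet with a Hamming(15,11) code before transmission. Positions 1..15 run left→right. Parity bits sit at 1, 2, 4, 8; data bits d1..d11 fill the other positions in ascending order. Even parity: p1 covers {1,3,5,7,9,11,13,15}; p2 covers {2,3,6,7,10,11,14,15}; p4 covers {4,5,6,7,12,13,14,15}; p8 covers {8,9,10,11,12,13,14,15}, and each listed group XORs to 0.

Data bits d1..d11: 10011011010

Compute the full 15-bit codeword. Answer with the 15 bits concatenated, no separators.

001100101011010

Place data at non-parity positions: p1 p2 1 p4 0 0 1 p8 1 0 1 1 0 1 0
p1 (pos 1,3,5,7,9,11,13,15): XOR of data positions = 1⊕0⊕1⊕1⊕1⊕0⊕0 = 0
p2 (pos 2,3,6,7,10,11,14,15): XOR of data positions = 1⊕0⊕1⊕0⊕1⊕1⊕0 = 0
p4 (pos 4,5,6,7,12,13,14,15): XOR of data positions = 0⊕0⊕1⊕1⊕0⊕1⊕0 = 1
p8 (pos 8,9,10,11,12,13,14,15): XOR of data positions = 1⊕0⊕1⊕1⊕0⊕1⊕0 = 0
Codeword: 001100101011010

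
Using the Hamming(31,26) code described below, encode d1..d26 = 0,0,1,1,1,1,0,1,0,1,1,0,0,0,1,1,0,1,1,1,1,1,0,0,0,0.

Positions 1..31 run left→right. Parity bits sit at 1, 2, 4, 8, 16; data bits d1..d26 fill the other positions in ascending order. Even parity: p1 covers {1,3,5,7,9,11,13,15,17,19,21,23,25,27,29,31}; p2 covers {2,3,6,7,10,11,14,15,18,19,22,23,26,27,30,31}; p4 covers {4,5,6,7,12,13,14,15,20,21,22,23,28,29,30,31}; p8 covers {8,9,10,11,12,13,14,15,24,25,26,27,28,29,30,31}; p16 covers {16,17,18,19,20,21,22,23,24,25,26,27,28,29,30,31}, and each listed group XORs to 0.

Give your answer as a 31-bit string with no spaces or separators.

Place data at non-parity positions: p1 p2 0 p4 0 1 1 p8 1 1 0 1 0 1 1 p16 0 0 0 1 1 0 1 1 1 1 1 0 0 0 0
p1 (pos 1,3,5,7,9,11,13,15,17,19,21,23,25,27,29,31): XOR of data positions = 0⊕0⊕1⊕1⊕0⊕0⊕1⊕0⊕0⊕1⊕1⊕1⊕1⊕0⊕0 = 1
p2 (pos 2,3,6,7,10,11,14,15,18,19,22,23,26,27,30,31): XOR of data positions = 0⊕1⊕1⊕1⊕0⊕1⊕1⊕0⊕0⊕0⊕1⊕1⊕1⊕0⊕0 = 0
p4 (pos 4,5,6,7,12,13,14,15,20,21,22,23,28,29,30,31): XOR of data positions = 0⊕1⊕1⊕1⊕0⊕1⊕1⊕1⊕1⊕0⊕1⊕0⊕0⊕0⊕0 = 0
p8 (pos 8,9,10,11,12,13,14,15,24,25,26,27,28,29,30,31): XOR of data positions = 1⊕1⊕0⊕1⊕0⊕1⊕1⊕1⊕1⊕1⊕1⊕0⊕0⊕0⊕0 = 1
p16 (pos 16,17,18,19,20,21,22,23,24,25,26,27,28,29,30,31): XOR of data positions = 0⊕0⊕0⊕1⊕1⊕0⊕1⊕1⊕1⊕1⊕1⊕0⊕0⊕0⊕0 = 1
Codeword: 1000011111010111000110111110000

1000011111010111000110111110000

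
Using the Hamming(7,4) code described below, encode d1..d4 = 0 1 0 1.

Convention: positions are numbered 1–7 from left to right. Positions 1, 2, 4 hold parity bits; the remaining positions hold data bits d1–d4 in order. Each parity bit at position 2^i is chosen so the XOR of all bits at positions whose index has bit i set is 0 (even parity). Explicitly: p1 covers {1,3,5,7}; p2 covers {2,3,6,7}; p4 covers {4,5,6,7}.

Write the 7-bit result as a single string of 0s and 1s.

Place data at non-parity positions: p1 p2 0 p4 1 0 1
p1 (pos 1,3,5,7): XOR of data positions = 0⊕1⊕1 = 0
p2 (pos 2,3,6,7): XOR of data positions = 0⊕0⊕1 = 1
p4 (pos 4,5,6,7): XOR of data positions = 1⊕0⊕1 = 0
Codeword: 0100101

0100101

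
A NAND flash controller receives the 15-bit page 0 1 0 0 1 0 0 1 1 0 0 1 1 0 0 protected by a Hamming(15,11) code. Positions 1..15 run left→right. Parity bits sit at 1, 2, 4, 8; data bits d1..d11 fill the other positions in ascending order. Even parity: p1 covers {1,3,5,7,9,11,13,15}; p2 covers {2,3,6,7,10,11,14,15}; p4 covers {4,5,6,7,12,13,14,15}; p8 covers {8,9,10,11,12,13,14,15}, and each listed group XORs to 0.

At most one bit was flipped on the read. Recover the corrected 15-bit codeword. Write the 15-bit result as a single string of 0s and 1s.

s1 (pos 1,3,5,7,9,11,13,15): 0⊕0⊕1⊕0⊕1⊕0⊕1⊕0 = 1
s2 (pos 2,3,6,7,10,11,14,15): 1⊕0⊕0⊕0⊕0⊕0⊕0⊕0 = 1
s4 (pos 4,5,6,7,12,13,14,15): 0⊕1⊕0⊕0⊕1⊕1⊕0⊕0 = 1
s8 (pos 8,9,10,11,12,13,14,15): 1⊕1⊕0⊕0⊕1⊕1⊕0⊕0 = 0
Syndrome s8…s1 = 0111 → error at position 7.
Flip position 7: 010010011001100 → 010010111001100

010010111001100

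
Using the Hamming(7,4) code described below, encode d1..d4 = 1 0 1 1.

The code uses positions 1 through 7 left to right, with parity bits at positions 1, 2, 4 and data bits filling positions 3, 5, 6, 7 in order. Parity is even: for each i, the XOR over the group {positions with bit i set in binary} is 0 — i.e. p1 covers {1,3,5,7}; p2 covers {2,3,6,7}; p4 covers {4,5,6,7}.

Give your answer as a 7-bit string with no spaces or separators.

0110011

Place data at non-parity positions: p1 p2 1 p4 0 1 1
p1 (pos 1,3,5,7): XOR of data positions = 1⊕0⊕1 = 0
p2 (pos 2,3,6,7): XOR of data positions = 1⊕1⊕1 = 1
p4 (pos 4,5,6,7): XOR of data positions = 0⊕1⊕1 = 0
Codeword: 0110011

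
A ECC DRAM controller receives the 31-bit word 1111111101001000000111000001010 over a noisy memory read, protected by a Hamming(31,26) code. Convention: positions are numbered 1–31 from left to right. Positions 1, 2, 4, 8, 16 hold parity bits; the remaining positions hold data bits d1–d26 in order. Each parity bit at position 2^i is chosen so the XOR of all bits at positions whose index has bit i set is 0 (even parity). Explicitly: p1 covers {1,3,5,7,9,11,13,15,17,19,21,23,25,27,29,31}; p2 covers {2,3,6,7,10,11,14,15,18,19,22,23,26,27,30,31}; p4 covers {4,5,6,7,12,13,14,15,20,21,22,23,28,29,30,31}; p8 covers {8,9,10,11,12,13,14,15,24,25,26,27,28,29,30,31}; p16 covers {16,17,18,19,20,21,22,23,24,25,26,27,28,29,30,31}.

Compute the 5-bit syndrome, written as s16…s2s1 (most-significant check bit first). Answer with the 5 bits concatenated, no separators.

s1 (pos 1,3,5,7,9,11,13,15,17,19,21,23,25,27,29,31): 1⊕1⊕1⊕1⊕0⊕0⊕1⊕0⊕0⊕0⊕1⊕0⊕0⊕0⊕0⊕0 = 0
s2 (pos 2,3,6,7,10,11,14,15,18,19,22,23,26,27,30,31): 1⊕1⊕1⊕1⊕1⊕0⊕0⊕0⊕0⊕0⊕1⊕0⊕0⊕0⊕1⊕0 = 1
s4 (pos 4,5,6,7,12,13,14,15,20,21,22,23,28,29,30,31): 1⊕1⊕1⊕1⊕0⊕1⊕0⊕0⊕1⊕1⊕1⊕0⊕1⊕0⊕1⊕0 = 0
s8 (pos 8,9,10,11,12,13,14,15,24,25,26,27,28,29,30,31): 1⊕0⊕1⊕0⊕0⊕1⊕0⊕0⊕0⊕0⊕0⊕0⊕1⊕0⊕1⊕0 = 1
s16 (pos 16,17,18,19,20,21,22,23,24,25,26,27,28,29,30,31): 0⊕0⊕0⊕0⊕1⊕1⊕1⊕0⊕0⊕0⊕0⊕0⊕1⊕0⊕1⊕0 = 1
Syndrome s16…s1 = 11010 → error at position 26.

11010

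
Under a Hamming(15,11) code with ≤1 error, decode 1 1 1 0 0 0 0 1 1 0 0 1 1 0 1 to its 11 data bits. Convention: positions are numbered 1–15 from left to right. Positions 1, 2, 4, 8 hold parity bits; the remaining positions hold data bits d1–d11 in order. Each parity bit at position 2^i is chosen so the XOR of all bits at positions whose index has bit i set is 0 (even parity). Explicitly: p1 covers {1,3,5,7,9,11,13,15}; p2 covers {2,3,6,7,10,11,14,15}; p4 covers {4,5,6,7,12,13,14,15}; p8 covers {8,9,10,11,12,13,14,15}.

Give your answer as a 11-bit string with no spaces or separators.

10001001100

s1 (pos 1,3,5,7,9,11,13,15): 1⊕1⊕0⊕0⊕1⊕0⊕1⊕1 = 1
s2 (pos 2,3,6,7,10,11,14,15): 1⊕1⊕0⊕0⊕0⊕0⊕0⊕1 = 1
s4 (pos 4,5,6,7,12,13,14,15): 0⊕0⊕0⊕0⊕1⊕1⊕0⊕1 = 1
s8 (pos 8,9,10,11,12,13,14,15): 1⊕1⊕0⊕0⊕1⊕1⊕0⊕1 = 1
Syndrome s8…s1 = 1111 → error at position 15.
Flip position 15: 111000011001101 → 111000011001100
Read data bits from positions 3,5,6,7,9,10,11,12,13,14,15: 10001001100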